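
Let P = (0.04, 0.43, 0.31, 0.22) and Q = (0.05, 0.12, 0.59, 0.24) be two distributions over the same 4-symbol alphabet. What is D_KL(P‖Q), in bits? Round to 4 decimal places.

0.4634 bits

D(P‖Q) = Σ p·log₂(p/q).
  0.04·log₂(0.04/0.05) = -0.01288
  0.43·log₂(0.43/0.12) = 0.79176
  0.31·log₂(0.31/0.59) = -0.28782
  0.22·log₂(0.22/0.24) = -0.02762
D(P‖Q) = 0.4634 bits.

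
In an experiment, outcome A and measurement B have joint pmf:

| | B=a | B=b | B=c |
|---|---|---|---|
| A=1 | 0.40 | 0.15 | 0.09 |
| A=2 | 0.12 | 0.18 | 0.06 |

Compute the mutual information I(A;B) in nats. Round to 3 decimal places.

0.044 nats

Marginals: p(A) = (0.6400, 0.3600), p(B) = (0.5200, 0.3300, 0.1500).
I(A;B) = H(A) + H(B) − H(A,B).
H(A) = 0.6534, H(B) = 0.9905, H(A,B) = 1.5997.
I(A;B) = 0.6534 + 0.9905 − 1.5997 = 0.044 nats.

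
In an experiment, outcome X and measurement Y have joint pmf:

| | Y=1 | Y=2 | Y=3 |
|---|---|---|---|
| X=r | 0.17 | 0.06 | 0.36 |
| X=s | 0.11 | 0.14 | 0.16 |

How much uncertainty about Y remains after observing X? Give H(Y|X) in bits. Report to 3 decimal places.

Marginals: p(X) = (0.5900, 0.4100), p(Y) = (0.2800, 0.2000, 0.5200).
H(Y|X) = Σ p(X) · H(Y|X=·).
  X=r: p=0.5900, H(Y|X=r) = 1.2875
  X=s: p=0.4100, H(Y|X=s) = 1.5684
Weighted sum = 1.403 bits.

1.403 bits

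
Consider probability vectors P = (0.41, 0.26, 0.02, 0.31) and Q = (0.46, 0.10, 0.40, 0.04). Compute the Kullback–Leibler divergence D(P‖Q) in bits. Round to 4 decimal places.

D(P‖Q) = Σ p·log₂(p/q).
  0.41·log₂(0.41/0.46) = -0.06806
  0.26·log₂(0.26/0.10) = 0.35841
  0.02·log₂(0.02/0.40) = -0.08644
  0.31·log₂(0.31/0.04) = 0.91580
D(P‖Q) = 1.1197 bits.

1.1197 bits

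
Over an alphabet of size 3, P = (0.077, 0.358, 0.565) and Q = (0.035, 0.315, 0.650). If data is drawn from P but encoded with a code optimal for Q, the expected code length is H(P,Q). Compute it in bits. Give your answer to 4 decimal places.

1.3202 bits

H(P,Q) = −Σ p·log₂ q.
  −0.077·log₂(0.035) = 0.37241
  −0.358·log₂(0.315) = 0.59663
  −0.565·log₂(0.650) = 0.35114
H(P,Q) = 1.3202 bits.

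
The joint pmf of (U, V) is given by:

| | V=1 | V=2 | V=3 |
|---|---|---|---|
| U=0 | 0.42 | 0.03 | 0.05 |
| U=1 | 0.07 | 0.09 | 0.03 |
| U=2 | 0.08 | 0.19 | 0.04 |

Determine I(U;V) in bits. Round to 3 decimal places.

0.273 bits

Marginals: p(U) = (0.5000, 0.1900, 0.3100), p(V) = (0.5700, 0.3100, 0.1200).
I(U;V) = Σ p(x,y)·log₂[p(x,y)/(p(x)p(y))].
  (0,1): 0.42·log₂(1.4737) = 0.2350
  (0,2): 0.03·log₂(0.1935) = -0.0711
  (0,3): 0.05·log₂(0.8333) = -0.0132
  (1,1): 0.07·log₂(0.6464) = -0.0441
  (1,2): 0.09·log₂(1.5280) = 0.0550
  (1,3): 0.03·log₂(1.3158) = 0.0119
  (2,1): 0.08·log₂(0.4527) = -0.0915
  (2,2): 0.19·log₂(1.9771) = 0.1868
  (2,3): 0.04·log₂(1.0753) = 0.0042
Sum = 0.273 bits.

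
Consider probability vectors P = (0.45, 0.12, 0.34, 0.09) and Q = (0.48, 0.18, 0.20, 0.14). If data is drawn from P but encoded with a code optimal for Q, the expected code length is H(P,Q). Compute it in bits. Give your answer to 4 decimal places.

H(P,Q) = −Σ p·log₂ q.
  −0.45·log₂(0.48) = 0.47650
  −0.12·log₂(0.18) = 0.29687
  −0.34·log₂(0.20) = 0.78946
  −0.09·log₂(0.14) = 0.25529
H(P,Q) = 1.8181 bits.

1.8181 bits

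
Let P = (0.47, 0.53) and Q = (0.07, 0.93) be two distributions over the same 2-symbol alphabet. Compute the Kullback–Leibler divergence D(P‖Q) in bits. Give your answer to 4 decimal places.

D(P‖Q) = Σ p·log₂(p/q).
  0.47·log₂(0.47/0.07) = 1.29120
  0.53·log₂(0.53/0.93) = -0.42996
D(P‖Q) = 0.8612 bits.

0.8612 bits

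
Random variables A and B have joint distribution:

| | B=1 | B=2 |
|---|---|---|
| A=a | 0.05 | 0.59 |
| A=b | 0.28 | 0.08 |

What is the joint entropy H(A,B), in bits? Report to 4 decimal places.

H(A,B) = −Σ p(x,y)·log₂ p(x,y) over all 4 cells.
  cell (a,1): −0.05·log₂0.05 = 0.21610
  cell (a,2): −0.59·log₂0.59 = 0.44912
  cell (b,1): −0.28·log₂0.28 = 0.51422
  cell (b,2): −0.08·log₂0.08 = 0.29151
Sum = 1.4709 bits.

1.4709 bits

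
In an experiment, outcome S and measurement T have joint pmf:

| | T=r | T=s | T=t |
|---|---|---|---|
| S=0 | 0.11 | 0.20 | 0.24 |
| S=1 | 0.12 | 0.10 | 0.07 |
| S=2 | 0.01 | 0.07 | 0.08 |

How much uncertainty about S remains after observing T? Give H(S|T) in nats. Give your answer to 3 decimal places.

Chain rule: H(S|T) = H(S,T) − H(T).
Marginals: p(S) = (0.5500, 0.2900, 0.1600), p(T) = (0.2400, 0.3700, 0.3900).
H(S,T) = 2.0123 nats; H(T) = 1.0776 nats.
H(S|T) = 2.0123 − 1.0776 = 0.935 nats.

0.935 nats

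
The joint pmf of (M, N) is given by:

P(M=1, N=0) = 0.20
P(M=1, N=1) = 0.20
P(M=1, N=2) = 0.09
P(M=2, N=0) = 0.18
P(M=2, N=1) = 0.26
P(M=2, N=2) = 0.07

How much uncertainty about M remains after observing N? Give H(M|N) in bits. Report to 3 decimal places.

Chain rule: H(M|N) = H(M,N) − H(N).
Marginals: p(M) = (0.4900, 0.5100), p(N) = (0.3800, 0.4600, 0.1600).
H(M,N) = 2.4606 bits; H(N) = 1.4688 bits.
H(M|N) = 2.4606 − 1.4688 = 0.992 bits.

0.992 bits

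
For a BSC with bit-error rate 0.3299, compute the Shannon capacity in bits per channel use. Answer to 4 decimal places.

0.0852 bits

Binary symmetric channel: C = 1 − h₂(ε) where h₂ is the binary entropy function.
h₂(0.3299) = −0.3299·log₂0.3299 − 0.6701·log₂0.6701 = 0.9148.
C = 1 − 0.9148 = 0.0852 bits per channel use.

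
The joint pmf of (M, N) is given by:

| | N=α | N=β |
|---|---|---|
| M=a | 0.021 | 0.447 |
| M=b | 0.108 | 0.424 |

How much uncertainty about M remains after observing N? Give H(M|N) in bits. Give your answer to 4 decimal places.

0.9532 bits

Chain rule: H(M|N) = H(M,N) − H(N).
Marginals: p(M) = (0.4680, 0.5320), p(N) = (0.1290, 0.8710).
H(M,N) = 1.5079 bits; H(N) = 0.5547 bits.
H(M|N) = 1.5079 − 0.5547 = 0.9532 bits.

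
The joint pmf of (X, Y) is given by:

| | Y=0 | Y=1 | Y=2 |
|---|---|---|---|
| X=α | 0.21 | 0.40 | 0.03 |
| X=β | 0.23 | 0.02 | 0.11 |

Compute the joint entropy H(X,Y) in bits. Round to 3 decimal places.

2.104 bits

H(X,Y) = −Σ p(x,y)·log₂ p(x,y) over all 6 cells.
  cell (α,0): −0.21·log₂0.21 = 0.4728
  cell (α,1): −0.40·log₂0.40 = 0.5288
  cell (α,2): −0.03·log₂0.03 = 0.1518
  cell (β,0): −0.23·log₂0.23 = 0.4877
  cell (β,1): −0.02·log₂0.02 = 0.1129
  cell (β,2): −0.11·log₂0.11 = 0.3503
Sum = 2.104 bits.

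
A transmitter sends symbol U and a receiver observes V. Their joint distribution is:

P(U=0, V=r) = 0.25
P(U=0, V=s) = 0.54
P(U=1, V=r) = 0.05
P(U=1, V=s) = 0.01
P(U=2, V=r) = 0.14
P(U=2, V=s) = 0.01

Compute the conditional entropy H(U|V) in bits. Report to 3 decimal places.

Marginals: p(U) = (0.7900, 0.0600, 0.1500), p(V) = (0.4400, 0.5600).
H(U|V) = Σ p(V) · H(U|V=·).
  V=r: p=0.4400, H(U|V=r) = 1.3456
  V=s: p=0.5600, H(U|V=s) = 0.2580
Weighted sum = 0.737 bits.

0.737 bits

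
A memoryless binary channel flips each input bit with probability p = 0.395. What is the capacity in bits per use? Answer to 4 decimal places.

Binary symmetric channel: C = 1 − h₂(ε) where h₂ is the binary entropy function.
h₂(0.395) = −0.395·log₂0.395 − 0.605·log₂0.605 = 0.9680.
C = 1 − 0.9680 = 0.0320 bits per channel use.

0.0320 bits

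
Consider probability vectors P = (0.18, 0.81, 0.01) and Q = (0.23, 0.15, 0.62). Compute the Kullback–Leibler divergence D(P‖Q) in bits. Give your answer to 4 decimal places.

D(P‖Q) = Σ p·log₂(p/q).
  0.18·log₂(0.18/0.23) = -0.06365
  0.81·log₂(0.81/0.15) = 1.97070
  0.01·log₂(0.01/0.62) = -0.05954
D(P‖Q) = 1.8475 bits.

1.8475 bits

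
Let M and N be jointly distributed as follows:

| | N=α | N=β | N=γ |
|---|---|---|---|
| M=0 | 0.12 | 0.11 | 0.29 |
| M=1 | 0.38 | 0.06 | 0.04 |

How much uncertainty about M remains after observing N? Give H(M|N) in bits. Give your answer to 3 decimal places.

Chain rule: H(M|N) = H(M,N) − H(N).
Marginals: p(M) = (0.5200, 0.4800), p(N) = (0.5000, 0.1700, 0.3300).
H(M,N) = 2.1950 bits; H(N) = 1.4624 bits.
H(M|N) = 2.1950 − 1.4624 = 0.733 bits.

0.733 bits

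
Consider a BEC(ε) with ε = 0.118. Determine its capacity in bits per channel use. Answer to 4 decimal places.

0.8820 bits

Binary erasure channel: capacity C = 1 − ε.
C = 1 − 0.118 = 0.8820 bits per channel use.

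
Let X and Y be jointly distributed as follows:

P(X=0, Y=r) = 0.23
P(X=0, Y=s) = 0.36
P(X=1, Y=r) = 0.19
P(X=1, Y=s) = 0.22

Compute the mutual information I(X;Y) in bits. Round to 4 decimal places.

Marginals: p(X) = (0.5900, 0.4100), p(Y) = (0.4200, 0.5800).
I(X;Y) = H(X) + H(Y) − H(X,Y).
H(X) = 0.9765, H(Y) = 0.9815, H(X,Y) = 1.9541.
I(X;Y) = 0.9765 + 0.9815 − 1.9541 = 0.0039 bits.

0.0039 bits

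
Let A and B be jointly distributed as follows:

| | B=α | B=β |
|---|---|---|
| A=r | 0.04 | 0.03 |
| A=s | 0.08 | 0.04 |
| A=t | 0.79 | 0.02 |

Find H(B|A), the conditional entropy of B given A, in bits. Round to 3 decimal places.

0.314 bits

Chain rule: H(B|A) = H(A,B) − H(A).
Marginals: p(A) = (0.0700, 0.1200, 0.8100), p(B) = (0.9100, 0.0900).
H(A,B) = 1.1963 bits; H(A) = 0.8819 bits.
H(B|A) = 1.1963 − 0.8819 = 0.314 bits.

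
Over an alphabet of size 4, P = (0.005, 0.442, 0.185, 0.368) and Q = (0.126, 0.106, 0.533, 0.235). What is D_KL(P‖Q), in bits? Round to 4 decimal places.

D(P‖Q) = Σ p·log₂(p/q).
  0.005·log₂(0.005/0.126) = -0.02328
  0.442·log₂(0.442/0.106) = 0.91051
  0.185·log₂(0.185/0.533) = -0.28242
  0.368·log₂(0.368/0.235) = 0.23811
D(P‖Q) = 0.8429 bits.

0.8429 bits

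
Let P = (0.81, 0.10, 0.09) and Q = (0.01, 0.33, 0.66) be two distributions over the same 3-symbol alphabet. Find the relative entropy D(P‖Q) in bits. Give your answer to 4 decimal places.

4.7043 bits

D(P‖Q) = Σ p·log₂(p/q).
  0.81·log₂(0.81/0.01) = 5.13528
  0.10·log₂(0.10/0.33) = -0.17225
  0.09·log₂(0.09/0.66) = -0.25870
D(P‖Q) = 4.7043 bits.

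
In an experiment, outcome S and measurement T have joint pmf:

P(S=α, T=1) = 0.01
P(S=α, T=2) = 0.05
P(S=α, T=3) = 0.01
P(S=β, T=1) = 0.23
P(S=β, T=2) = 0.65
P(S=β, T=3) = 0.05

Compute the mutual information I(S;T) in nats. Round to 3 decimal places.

0.005 nats

Marginals: p(S) = (0.0700, 0.9300), p(T) = (0.2400, 0.7000, 0.0600).
I(S;T) = H(S) + H(T) − H(S,T).
H(S) = 0.2536, H(T) = 0.7610, H(S,T) = 1.0097.
I(S;T) = 0.2536 + 0.7610 − 1.0097 = 0.005 nats.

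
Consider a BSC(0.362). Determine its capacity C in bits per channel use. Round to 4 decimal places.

0.0557 bits

Binary symmetric channel: C = 1 − h₂(ε) where h₂ is the binary entropy function.
h₂(0.362) = −0.362·log₂0.362 − 0.638·log₂0.638 = 0.9443.
C = 1 − 0.9443 = 0.0557 bits per channel use.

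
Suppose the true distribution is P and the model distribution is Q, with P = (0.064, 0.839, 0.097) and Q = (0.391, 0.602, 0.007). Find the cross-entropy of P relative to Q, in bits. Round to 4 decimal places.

1.3954 bits

H(P,Q) = −Σ p·log₂ q.
  −0.064·log₂(0.391) = 0.08670
  −0.839·log₂(0.602) = 0.61429
  −0.097·log₂(0.007) = 0.69437
H(P,Q) = 1.3954 bits.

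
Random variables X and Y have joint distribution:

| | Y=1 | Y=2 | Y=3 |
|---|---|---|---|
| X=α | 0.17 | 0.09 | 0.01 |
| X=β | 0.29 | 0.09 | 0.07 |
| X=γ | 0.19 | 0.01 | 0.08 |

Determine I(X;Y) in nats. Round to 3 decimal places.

0.069 nats

Marginals: p(X) = (0.2700, 0.4500, 0.2800), p(Y) = (0.6500, 0.1900, 0.1600).
I(X;Y) = H(X) + H(Y) − H(X,Y).
H(X) = 1.0693, H(Y) = 0.8888, H(X,Y) = 1.8895.
I(X;Y) = 1.0693 + 0.8888 − 1.8895 = 0.069 nats.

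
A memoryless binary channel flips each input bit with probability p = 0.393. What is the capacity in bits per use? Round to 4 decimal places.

0.0333 bits

Binary symmetric channel: C = 1 − h₂(ε) where h₂ is the binary entropy function.
h₂(0.393) = −0.393·log₂0.393 − 0.607·log₂0.607 = 0.9667.
C = 1 − 0.9667 = 0.0333 bits per channel use.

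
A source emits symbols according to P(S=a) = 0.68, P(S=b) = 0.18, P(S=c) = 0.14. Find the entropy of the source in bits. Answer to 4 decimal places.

1.2208 bits

H(S) = −Σ p·log₂ p.
  −(0.68)·log₂(0.68) = 0.37835
  −(0.18)·log₂(0.18) = 0.44531
  −(0.14)·log₂(0.14) = 0.39711
Sum: 0.37835 + 0.44531 + 0.39711 = 1.2208 bits.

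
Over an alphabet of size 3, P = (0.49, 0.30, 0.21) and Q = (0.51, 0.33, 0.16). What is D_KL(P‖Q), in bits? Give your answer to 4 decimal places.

D(P‖Q) = Σ p·log₂(p/q).
  0.49·log₂(0.49/0.51) = -0.02828
  0.30·log₂(0.30/0.33) = -0.04125
  0.21·log₂(0.21/0.16) = 0.08239
D(P‖Q) = 0.0129 bits.

0.0129 bits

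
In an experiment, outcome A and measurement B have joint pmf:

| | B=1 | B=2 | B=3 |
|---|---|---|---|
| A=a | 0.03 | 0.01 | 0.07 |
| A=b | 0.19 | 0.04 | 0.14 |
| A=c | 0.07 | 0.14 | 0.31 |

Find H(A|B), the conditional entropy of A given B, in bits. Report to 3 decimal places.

1.251 bits

Chain rule: H(A|B) = H(A,B) − H(B).
Marginals: p(A) = (0.1100, 0.3700, 0.5200), p(B) = (0.2900, 0.1900, 0.5200).
H(A,B) = 2.7143 bits; H(B) = 1.4637 bits.
H(A|B) = 2.7143 − 1.4637 = 1.251 bits.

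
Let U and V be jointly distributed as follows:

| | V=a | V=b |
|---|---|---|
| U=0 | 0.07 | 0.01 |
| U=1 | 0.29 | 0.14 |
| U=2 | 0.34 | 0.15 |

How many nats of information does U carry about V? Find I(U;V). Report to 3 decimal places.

Marginals: p(U) = (0.0800, 0.4300, 0.4900), p(V) = (0.7000, 0.3000).
I(U;V) = H(U) + H(V) − H(U,V).
H(U) = 0.9145, H(V) = 0.6109, H(U,V) = 1.5178.
I(U;V) = 0.9145 + 0.6109 − 1.5178 = 0.008 nats.

0.008 nats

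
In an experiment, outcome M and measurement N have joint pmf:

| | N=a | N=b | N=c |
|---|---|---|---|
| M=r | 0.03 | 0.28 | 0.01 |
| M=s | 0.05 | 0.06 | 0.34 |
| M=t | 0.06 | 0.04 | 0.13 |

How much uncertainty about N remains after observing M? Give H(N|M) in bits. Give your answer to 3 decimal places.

1.001 bits

Chain rule: H(N|M) = H(M,N) − H(M).
Marginals: p(M) = (0.3200, 0.4500, 0.2300), p(N) = (0.1400, 0.3800, 0.4800).
H(M,N) = 2.5332 bits; H(M) = 1.5321 bits.
H(N|M) = 2.5332 − 1.5321 = 1.001 bits.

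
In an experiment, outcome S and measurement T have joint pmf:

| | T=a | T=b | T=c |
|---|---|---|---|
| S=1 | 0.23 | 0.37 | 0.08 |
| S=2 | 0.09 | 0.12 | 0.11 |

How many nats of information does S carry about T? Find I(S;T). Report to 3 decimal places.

0.035 nats

Marginals: p(S) = (0.6800, 0.3200), p(T) = (0.3200, 0.4900, 0.1900).
I(S;T) = Σ p(x,y)·ln[p(x,y)/(p(x)p(y))].
  (1,a): 0.23·ln(1.0570) = 0.0127
  (1,b): 0.37·ln(1.1104) = 0.0388
  (1,c): 0.08·ln(0.6192) = -0.0383
  (2,a): 0.09·ln(0.8789) = -0.0116
  (2,b): 0.12·ln(0.7653) = -0.0321
  (2,c): 0.11·ln(1.8092) = 0.0652
Sum = 0.035 nats.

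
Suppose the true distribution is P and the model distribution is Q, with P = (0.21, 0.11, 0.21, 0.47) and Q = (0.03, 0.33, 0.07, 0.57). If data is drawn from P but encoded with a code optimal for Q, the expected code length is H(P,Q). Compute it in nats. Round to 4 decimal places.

H(P,Q) = −Σ p·ln q.
  −0.21·ln(0.03) = 0.73638
  −0.11·ln(0.33) = 0.12195
  −0.21·ln(0.07) = 0.55844
  −0.47·ln(0.57) = 0.26420
H(P,Q) = 1.6810 nats.

1.6810 nats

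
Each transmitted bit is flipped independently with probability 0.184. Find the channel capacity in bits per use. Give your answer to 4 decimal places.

0.3113 bits

Binary symmetric channel: C = 1 − h₂(ε) where h₂ is the binary entropy function.
h₂(0.184) = −0.184·log₂0.184 − 0.816·log₂0.816 = 0.6887.
C = 1 − 0.6887 = 0.3113 bits per channel use.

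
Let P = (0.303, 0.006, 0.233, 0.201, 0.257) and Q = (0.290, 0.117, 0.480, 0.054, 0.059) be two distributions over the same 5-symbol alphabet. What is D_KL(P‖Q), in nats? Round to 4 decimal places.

D(P‖Q) = Σ p·ln(p/q).
  0.303·ln(0.303/0.290) = 0.01329
  0.006·ln(0.006/0.117) = -0.01782
  0.233·ln(0.233/0.480) = -0.16840
  0.201·ln(0.201/0.054) = 0.26418
  0.257·ln(0.257/0.059) = 0.37819
D(P‖Q) = 0.4694 nats.

0.4694 nats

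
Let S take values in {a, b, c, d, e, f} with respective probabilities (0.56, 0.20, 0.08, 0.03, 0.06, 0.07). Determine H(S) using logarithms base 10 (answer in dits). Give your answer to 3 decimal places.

H(S) = −Σ p·log₁₀ p.
  −(0.56)·log₁₀(0.56) = 0.1410
  −(0.20)·log₁₀(0.20) = 0.1398
  −(0.08)·log₁₀(0.08) = 0.0878
  −(0.03)·log₁₀(0.03) = 0.0457
  −(0.06)·log₁₀(0.06) = 0.0733
  −(0.07)·log₁₀(0.07) = 0.0808
Sum: 0.1410 + 0.1398 + 0.0878 + 0.0457 + 0.0733 + 0.0808 = 0.568 dits.

0.568 dits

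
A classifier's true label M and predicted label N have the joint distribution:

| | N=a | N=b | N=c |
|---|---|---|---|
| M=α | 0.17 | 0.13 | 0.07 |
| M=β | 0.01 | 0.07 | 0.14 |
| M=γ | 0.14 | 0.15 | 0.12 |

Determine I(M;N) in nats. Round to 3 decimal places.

Marginals: p(M) = (0.3700, 0.2200, 0.4100), p(N) = (0.3200, 0.3500, 0.3300).
I(M;N) = Σ p(x,y)·ln[p(x,y)/(p(x)p(y))].
  (α,a): 0.17·ln(1.4358) = 0.0615
  (α,b): 0.13·ln(1.0039) = 0.0005
  (α,c): 0.07·ln(0.5733) = -0.0389
  (β,a): 0.01·ln(0.1420) = -0.0195
  (β,b): 0.07·ln(0.9091) = -0.0067
  (β,c): 0.14·ln(1.9284) = 0.0919
  (γ,a): 0.14·ln(1.0671) = 0.0091
  (γ,b): 0.15·ln(1.0453) = 0.0066
  (γ,c): 0.12·ln(0.8869) = -0.0144
Sum = 0.090 nats.

0.090 nats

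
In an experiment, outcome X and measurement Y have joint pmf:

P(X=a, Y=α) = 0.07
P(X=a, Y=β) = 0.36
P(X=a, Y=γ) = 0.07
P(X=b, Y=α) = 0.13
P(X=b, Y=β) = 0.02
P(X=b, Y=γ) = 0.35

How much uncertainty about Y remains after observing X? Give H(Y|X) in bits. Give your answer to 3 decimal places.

Marginals: p(X) = (0.5000, 0.5000), p(Y) = (0.2000, 0.3800, 0.4200).
H(Y|X) = Σ p(X) · H(Y|X=·).
  X=a: p=0.5000, H(Y|X=a) = 1.1355
  X=b: p=0.5000, H(Y|X=b) = 1.0512
Weighted sum = 1.093 bits.

1.093 bits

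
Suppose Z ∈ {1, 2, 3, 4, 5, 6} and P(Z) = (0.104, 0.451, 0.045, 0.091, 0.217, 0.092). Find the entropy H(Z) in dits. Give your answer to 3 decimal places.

H(Z) = −Σ p·log₁₀ p.
  −(0.104)·log₁₀(0.104) = 0.1022
  −(0.451)·log₁₀(0.451) = 0.1560
  −(0.045)·log₁₀(0.045) = 0.0606
  −(0.091)·log₁₀(0.091) = 0.0947
  −(0.217)·log₁₀(0.217) = 0.1440
  −(0.092)·log₁₀(0.092) = 0.0953
Sum: 0.1022 + 0.1560 + 0.0606 + 0.0947 + 0.1440 + 0.0953 = 0.653 dits.

0.653 dits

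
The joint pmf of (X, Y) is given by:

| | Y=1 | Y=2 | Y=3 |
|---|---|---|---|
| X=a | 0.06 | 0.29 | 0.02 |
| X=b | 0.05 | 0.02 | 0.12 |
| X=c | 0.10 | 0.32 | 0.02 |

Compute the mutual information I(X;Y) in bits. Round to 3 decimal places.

0.281 bits

Marginals: p(X) = (0.3700, 0.1900, 0.4400), p(Y) = (0.2100, 0.6300, 0.1600).
I(X;Y) = H(X) + H(Y) − H(X,Y).
H(X) = 1.5071, H(Y) = 1.3158, H(X,Y) = 2.5415.
I(X;Y) = 1.5071 + 1.3158 − 2.5415 = 0.281 bits.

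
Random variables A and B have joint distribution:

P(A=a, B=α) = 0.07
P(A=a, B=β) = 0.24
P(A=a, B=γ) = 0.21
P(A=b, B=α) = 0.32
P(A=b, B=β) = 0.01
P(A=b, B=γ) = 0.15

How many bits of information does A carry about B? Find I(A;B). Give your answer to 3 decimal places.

0.321 bits

Marginals: p(A) = (0.5200, 0.4800), p(B) = (0.3900, 0.2500, 0.3600).
I(A;B) = H(A) + H(B) − H(A,B).
H(A) = 0.9988, H(B) = 1.5604, H(A,B) = 2.2385.
I(A;B) = 0.9988 + 1.5604 − 2.2385 = 0.321 bits.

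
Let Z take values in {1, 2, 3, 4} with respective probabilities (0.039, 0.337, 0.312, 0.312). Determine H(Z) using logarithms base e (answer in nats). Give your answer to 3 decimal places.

H(Z) = −Σ p·ln p.
  −(0.039)·ln(0.039) = 0.1265
  −(0.337)·ln(0.337) = 0.3665
  −(0.312)·ln(0.312) = 0.3634
  −(0.312)·ln(0.312) = 0.3634
Sum: 0.1265 + 0.3665 + 0.3634 + 0.3634 = 1.220 nats.

1.220 nats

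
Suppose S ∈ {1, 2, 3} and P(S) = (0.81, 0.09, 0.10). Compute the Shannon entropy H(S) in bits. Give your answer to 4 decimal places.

H(S) = −Σ p·log₂ p.
  −(0.81)·log₂(0.81) = 0.24625
  −(0.09)·log₂(0.09) = 0.31265
  −(0.10)·log₂(0.10) = 0.33219
Sum: 0.24625 + 0.31265 + 0.33219 = 0.8911 bits.

0.8911 bits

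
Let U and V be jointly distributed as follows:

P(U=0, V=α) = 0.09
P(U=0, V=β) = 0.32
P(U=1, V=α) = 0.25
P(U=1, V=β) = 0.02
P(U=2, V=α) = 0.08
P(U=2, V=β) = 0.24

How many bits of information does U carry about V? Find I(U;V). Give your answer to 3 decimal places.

0.308 bits

Marginals: p(U) = (0.4100, 0.2700, 0.3200), p(V) = (0.4200, 0.5800).
I(U;V) = Σ p(x,y)·log₂[p(x,y)/(p(x)p(y))].
  (0,α): 0.09·log₂(0.5226) = -0.0842
  (0,β): 0.32·log₂(1.3457) = 0.1371
  (1,α): 0.25·log₂(2.2046) = 0.2851
  (1,β): 0.02·log₂(0.1277) = -0.0594
  (2,α): 0.08·log₂(0.5952) = -0.0599
  (2,β): 0.24·log₂(1.2931) = 0.0890
Sum = 0.308 bits.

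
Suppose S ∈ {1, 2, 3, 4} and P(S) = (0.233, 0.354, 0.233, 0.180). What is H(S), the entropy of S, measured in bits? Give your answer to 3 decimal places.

H(S) = −Σ p·log₂ p.
  −(0.233)·log₂(0.233) = 0.4897
  −(0.354)·log₂(0.354) = 0.5304
  −(0.233)·log₂(0.233) = 0.4897
  −(0.180)·log₂(0.180) = 0.4453
Sum: 0.4897 + 0.5304 + 0.4897 + 0.4453 = 1.955 bits.

1.955 bits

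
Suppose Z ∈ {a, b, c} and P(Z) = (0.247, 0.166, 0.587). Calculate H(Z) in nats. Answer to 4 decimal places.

H(Z) = −Σ p·ln p.
  −(0.247)·ln(0.247) = 0.34540
  −(0.166)·ln(0.166) = 0.29810
  −(0.587)·ln(0.587) = 0.31271
Sum: 0.34540 + 0.29810 + 0.31271 = 0.9562 nats.

0.9562 nats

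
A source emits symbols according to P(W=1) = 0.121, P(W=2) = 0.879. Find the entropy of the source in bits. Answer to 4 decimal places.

0.5322 bits

H(W) = −Σ p·log₂ p.
  −(0.121)·log₂(0.121) = 0.36868
  −(0.879)·log₂(0.879) = 0.16355
Sum: 0.36868 + 0.16355 = 0.5322 bits.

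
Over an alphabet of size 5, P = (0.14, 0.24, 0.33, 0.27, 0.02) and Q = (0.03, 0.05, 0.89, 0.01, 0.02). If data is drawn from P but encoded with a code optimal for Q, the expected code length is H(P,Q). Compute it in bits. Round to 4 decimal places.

H(P,Q) = −Σ p·log₂ q.
  −0.14·log₂(0.03) = 0.70825
  −0.24·log₂(0.05) = 1.03726
  −0.33·log₂(0.89) = 0.05548
  −0.27·log₂(0.01) = 1.79384
  −0.02·log₂(0.02) = 0.11288
H(P,Q) = 3.7077 bits.

3.7077 bits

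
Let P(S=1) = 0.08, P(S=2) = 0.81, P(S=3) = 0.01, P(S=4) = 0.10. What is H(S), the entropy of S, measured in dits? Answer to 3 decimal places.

H(S) = −Σ p·log₁₀ p.
  −(0.08)·log₁₀(0.08) = 0.0878
  −(0.81)·log₁₀(0.81) = 0.0741
  −(0.01)·log₁₀(0.01) = 0.0200
  −(0.10)·log₁₀(0.10) = 0.1000
Sum: 0.0878 + 0.0741 + 0.0200 + 0.1000 = 0.282 dits.

0.282 dits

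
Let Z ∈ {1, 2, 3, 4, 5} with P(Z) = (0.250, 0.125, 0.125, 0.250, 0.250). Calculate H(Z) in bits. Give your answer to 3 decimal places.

H(Z) = −Σ p·log₂ p.
  −(0.250)·log₂(0.250) = 0.5000
  −(0.125)·log₂(0.125) = 0.3750
  −(0.125)·log₂(0.125) = 0.3750
  −(0.250)·log₂(0.250) = 0.5000
  −(0.250)·log₂(0.250) = 0.5000
Sum: 0.5000 + 0.3750 + 0.3750 + 0.5000 + 0.5000 = 2.250 bits.

2.250 bits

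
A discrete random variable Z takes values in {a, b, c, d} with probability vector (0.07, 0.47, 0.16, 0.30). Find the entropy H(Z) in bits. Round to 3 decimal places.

1.725 bits

H(Z) = −Σ p·log₂ p.
  −(0.07)·log₂(0.07) = 0.2686
  −(0.47)·log₂(0.47) = 0.5120
  −(0.16)·log₂(0.16) = 0.4230
  −(0.30)·log₂(0.30) = 0.5211
Sum: 0.2686 + 0.5120 + 0.4230 + 0.5211 = 1.725 bits.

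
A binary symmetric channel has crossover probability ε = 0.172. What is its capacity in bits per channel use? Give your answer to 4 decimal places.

0.3377 bits

Binary symmetric channel: C = 1 − h₂(ε) where h₂ is the binary entropy function.
h₂(0.172) = −0.172·log₂0.172 − 0.828·log₂0.828 = 0.6623.
C = 1 − 0.6623 = 0.3377 bits per channel use.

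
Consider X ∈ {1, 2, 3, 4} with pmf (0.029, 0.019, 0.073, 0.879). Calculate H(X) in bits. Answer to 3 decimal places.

H(X) = −Σ p·log₂ p.
  −(0.029)·log₂(0.029) = 0.1481
  −(0.019)·log₂(0.019) = 0.1086
  −(0.073)·log₂(0.073) = 0.2756
  −(0.879)·log₂(0.879) = 0.1636
Sum: 0.1481 + 0.1086 + 0.2756 + 0.1636 = 0.696 bits.

0.696 bits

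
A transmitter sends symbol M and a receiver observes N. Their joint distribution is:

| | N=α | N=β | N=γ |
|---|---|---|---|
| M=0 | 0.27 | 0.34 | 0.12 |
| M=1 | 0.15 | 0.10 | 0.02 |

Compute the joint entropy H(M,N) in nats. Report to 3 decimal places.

H(M,N) = −Σ p(x,y)·ln p(x,y) over all 6 cells.
  cell (0,α): −0.27·ln0.27 = 0.3535
  cell (0,β): −0.34·ln0.34 = 0.3668
  cell (0,γ): −0.12·ln0.12 = 0.2544
  cell (1,α): −0.15·ln0.15 = 0.2846
  cell (1,β): −0.10·ln0.10 = 0.2303
  cell (1,γ): −0.02·ln0.02 = 0.0782
Sum = 1.568 nats.

1.568 nats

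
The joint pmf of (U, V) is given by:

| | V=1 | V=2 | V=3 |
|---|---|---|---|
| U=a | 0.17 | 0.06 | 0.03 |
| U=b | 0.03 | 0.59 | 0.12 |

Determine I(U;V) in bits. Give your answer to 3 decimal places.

Marginals: p(U) = (0.2600, 0.7400), p(V) = (0.2000, 0.6500, 0.1500).
I(U;V) = H(U) + H(V) − H(U,V).
H(U) = 0.8267, H(V) = 1.2789, H(U,V) = 1.7978.
I(U;V) = 0.8267 + 1.2789 − 1.7978 = 0.308 bits.

0.308 bits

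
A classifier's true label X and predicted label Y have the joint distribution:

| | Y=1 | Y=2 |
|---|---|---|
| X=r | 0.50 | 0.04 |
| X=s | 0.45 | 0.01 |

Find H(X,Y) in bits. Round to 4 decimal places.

H(X,Y) = −Σ p(x,y)·log₂ p(x,y) over all 4 cells.
  cell (r,1): −0.50·log₂0.50 = 0.50000
  cell (r,2): −0.04·log₂0.04 = 0.18575
  cell (s,1): −0.45·log₂0.45 = 0.51840
  cell (s,2): −0.01·log₂0.01 = 0.06644
Sum = 1.2706 bits.

1.2706 bits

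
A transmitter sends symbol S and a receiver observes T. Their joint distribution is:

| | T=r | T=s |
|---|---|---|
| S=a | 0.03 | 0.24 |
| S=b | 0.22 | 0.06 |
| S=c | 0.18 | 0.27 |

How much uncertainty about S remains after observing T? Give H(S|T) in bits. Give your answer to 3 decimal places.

1.340 bits

Marginals: p(S) = (0.2700, 0.2800, 0.4500), p(T) = (0.4300, 0.5700).
H(S|T) = Σ p(T) · H(S|T=·).
  T=r: p=0.4300, H(S|T=r) = 1.2886
  T=s: p=0.5700, H(S|T=s) = 1.3780
Weighted sum = 1.340 bits.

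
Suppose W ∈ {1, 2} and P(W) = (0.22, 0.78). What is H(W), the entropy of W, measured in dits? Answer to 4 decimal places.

H(W) = −Σ p·log₁₀ p.
  −(0.22)·log₁₀(0.22) = 0.14467
  −(0.78)·log₁₀(0.78) = 0.08417
Sum: 0.14467 + 0.08417 = 0.2288 dits.

0.2288 dits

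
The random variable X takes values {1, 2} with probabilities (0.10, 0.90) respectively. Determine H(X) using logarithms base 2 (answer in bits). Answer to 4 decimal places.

H(X) = −Σ p·log₂ p.
  −(0.10)·log₂(0.10) = 0.33219
  −(0.90)·log₂(0.90) = 0.13680
Sum: 0.33219 + 0.13680 = 0.4690 bits.

0.4690 bits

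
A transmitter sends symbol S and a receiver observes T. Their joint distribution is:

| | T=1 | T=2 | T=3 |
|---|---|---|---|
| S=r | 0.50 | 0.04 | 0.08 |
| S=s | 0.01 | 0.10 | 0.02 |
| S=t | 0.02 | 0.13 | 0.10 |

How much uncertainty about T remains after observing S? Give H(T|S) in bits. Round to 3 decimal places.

Marginals: p(S) = (0.6200, 0.1300, 0.2500), p(T) = (0.5300, 0.2700, 0.2000).
H(T|S) = Σ p(S) · H(T|S=·).
  S=r: p=0.6200, H(T|S=r) = 0.8866
  S=s: p=0.1300, H(T|S=s) = 0.9913
  S=t: p=0.2500, H(T|S=t) = 1.3109
Weighted sum = 1.006 bits.

1.006 bits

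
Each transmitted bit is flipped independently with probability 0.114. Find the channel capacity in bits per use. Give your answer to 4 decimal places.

Binary symmetric channel: C = 1 − h₂(ε) where h₂ is the binary entropy function.
h₂(0.114) = −0.114·log₂0.114 − 0.886·log₂0.886 = 0.5119.
C = 1 − 0.5119 = 0.4881 bits per channel use.

0.4881 bits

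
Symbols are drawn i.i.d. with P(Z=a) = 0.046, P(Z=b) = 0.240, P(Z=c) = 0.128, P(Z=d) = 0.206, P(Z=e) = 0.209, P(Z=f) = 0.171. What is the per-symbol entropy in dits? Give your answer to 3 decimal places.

H(Z) = −Σ p·log₁₀ p.
  −(0.046)·log₁₀(0.046) = 0.0615
  −(0.240)·log₁₀(0.240) = 0.1487
  −(0.128)·log₁₀(0.128) = 0.1143
  −(0.206)·log₁₀(0.206) = 0.1413
  −(0.209)·log₁₀(0.209) = 0.1421
  −(0.171)·log₁₀(0.171) = 0.1312
Sum: 0.0615 + 0.1487 + 0.1143 + 0.1413 + 0.1421 + 0.1312 = 0.739 dits.

0.739 dits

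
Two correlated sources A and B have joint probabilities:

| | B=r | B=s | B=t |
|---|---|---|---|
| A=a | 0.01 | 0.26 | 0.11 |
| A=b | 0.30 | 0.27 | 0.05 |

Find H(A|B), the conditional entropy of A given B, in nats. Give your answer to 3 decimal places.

0.511 nats

Marginals: p(A) = (0.3800, 0.6200), p(B) = (0.3100, 0.5300, 0.1600).
H(A|B) = Σ p(B) · H(A|B=·).
  B=r: p=0.3100, H(A|B=r) = 0.1425
  B=s: p=0.5300, H(A|B=s) = 0.6930
  B=t: p=0.1600, H(A|B=t) = 0.6211
Weighted sum = 0.511 nats.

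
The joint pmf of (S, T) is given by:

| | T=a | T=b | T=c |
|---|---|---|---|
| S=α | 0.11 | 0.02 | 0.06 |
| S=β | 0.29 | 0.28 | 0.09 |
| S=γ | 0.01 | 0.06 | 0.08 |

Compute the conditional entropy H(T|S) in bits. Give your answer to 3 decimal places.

Chain rule: H(T|S) = H(S,T) − H(S).
Marginals: p(S) = (0.1900, 0.6600, 0.1500), p(T) = (0.4100, 0.3600, 0.2300).
H(S,T) = 2.6530 bits; H(S) = 1.2614 bits.
H(T|S) = 2.6530 − 1.2614 = 1.392 bits.

1.392 bits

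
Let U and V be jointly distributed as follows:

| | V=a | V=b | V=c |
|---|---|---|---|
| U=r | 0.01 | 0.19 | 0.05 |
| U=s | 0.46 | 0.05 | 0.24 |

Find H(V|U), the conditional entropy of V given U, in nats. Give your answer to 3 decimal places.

Chain rule: H(V|U) = H(U,V) − H(U).
Marginals: p(U) = (0.2500, 0.7500), p(V) = (0.4700, 0.2400, 0.2900).
H(U,V) = 1.3609 nats; H(U) = 0.5623 nats.
H(V|U) = 1.3609 − 0.5623 = 0.799 nats.

0.799 nats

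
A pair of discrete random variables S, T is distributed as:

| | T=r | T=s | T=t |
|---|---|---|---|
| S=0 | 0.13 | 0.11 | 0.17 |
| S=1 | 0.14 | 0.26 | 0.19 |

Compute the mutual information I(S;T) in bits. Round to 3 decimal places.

0.023 bits

Marginals: p(S) = (0.4100, 0.5900), p(T) = (0.2700, 0.3700, 0.3600).
I(S;T) = Σ p(x,y)·log₂[p(x,y)/(p(x)p(y))].
  (0,r): 0.13·log₂(1.1743) = 0.0301
  (0,s): 0.11·log₂(0.7251) = -0.0510
  (0,t): 0.17·log₂(1.1518) = 0.0347
  (1,r): 0.14·log₂(0.8788) = -0.0261
  (1,s): 0.26·log₂(1.1910) = 0.0656
  (1,t): 0.19·log₂(0.8945) = -0.0305
Sum = 0.023 bits.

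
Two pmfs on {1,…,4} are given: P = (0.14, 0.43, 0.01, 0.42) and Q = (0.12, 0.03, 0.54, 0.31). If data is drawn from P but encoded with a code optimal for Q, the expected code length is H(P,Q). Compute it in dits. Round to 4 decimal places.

1.0001 dits

H(P,Q) = −Σ p·log₁₀ q.
  −0.14·log₁₀(0.12) = 0.12891
  −0.43·log₁₀(0.03) = 0.65484
  −0.01·log₁₀(0.54) = 0.00268
  −0.42·log₁₀(0.31) = 0.21363
H(P,Q) = 1.0001 dits.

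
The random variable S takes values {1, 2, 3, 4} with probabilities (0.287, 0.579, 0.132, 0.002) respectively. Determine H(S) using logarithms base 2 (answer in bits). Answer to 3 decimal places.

H(S) = −Σ p·log₂ p.
  −(0.287)·log₂(0.287) = 0.5169
  −(0.579)·log₂(0.579) = 0.4565
  −(0.132)·log₂(0.132) = 0.3856
  −(0.002)·log₂(0.002) = 0.0179
Sum: 0.5169 + 0.4565 + 0.3856 + 0.0179 = 1.377 bits.

1.377 bits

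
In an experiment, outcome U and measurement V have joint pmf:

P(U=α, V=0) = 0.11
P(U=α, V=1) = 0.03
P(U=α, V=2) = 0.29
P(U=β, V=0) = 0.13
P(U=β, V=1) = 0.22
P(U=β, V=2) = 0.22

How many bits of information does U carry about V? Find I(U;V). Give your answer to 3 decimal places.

Marginals: p(U) = (0.4300, 0.5700), p(V) = (0.2400, 0.2500, 0.5100).
I(U;V) = Σ p(x,y)·log₂[p(x,y)/(p(x)p(y))].
  (α,0): 0.11·log₂(1.0659) = 0.0101
  (α,1): 0.03·log₂(0.2791) = -0.0552
  (α,2): 0.29·log₂(1.3224) = 0.1169
  (β,0): 0.13·log₂(0.9503) = -0.0096
  (β,1): 0.22·log₂(1.5439) = 0.1378
  (β,2): 0.22·log₂(0.7568) = -0.0884
Sum = 0.112 bits.

0.112 bits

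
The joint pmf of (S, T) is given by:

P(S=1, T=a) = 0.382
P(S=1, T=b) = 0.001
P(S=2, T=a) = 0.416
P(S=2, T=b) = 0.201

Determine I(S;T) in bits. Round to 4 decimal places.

Marginals: p(S) = (0.3830, 0.6170), p(T) = (0.7980, 0.2020).
I(S;T) = Σ p(x,y)·log₂[p(x,y)/(p(x)p(y))].
  (1,a): 0.382·log₂(1.2499) = 0.12292
  (1,b): 0.001·log₂(0.0129) = -0.00627
  (2,a): 0.416·log₂(0.8449) = -0.10115
  (2,b): 0.201·log₂(1.6127) = 0.13859
Sum = 0.1541 bits.

0.1541 bits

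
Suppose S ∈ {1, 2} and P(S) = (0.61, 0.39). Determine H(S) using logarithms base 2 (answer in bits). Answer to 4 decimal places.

0.9648 bits

H(S) = −Σ p·log₂ p.
  −(0.61)·log₂(0.61) = 0.43500
  −(0.39)·log₂(0.39) = 0.52980
Sum: 0.43500 + 0.52980 = 0.9648 bits.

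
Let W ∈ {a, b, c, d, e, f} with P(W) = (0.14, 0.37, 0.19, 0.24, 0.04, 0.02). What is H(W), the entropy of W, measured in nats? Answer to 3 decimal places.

1.508 nats

H(W) = −Σ p·ln p.
  −(0.14)·ln(0.14) = 0.2753
  −(0.37)·ln(0.37) = 0.3679
  −(0.19)·ln(0.19) = 0.3155
  −(0.24)·ln(0.24) = 0.3425
  −(0.04)·ln(0.04) = 0.1288
  −(0.02)·ln(0.02) = 0.0782
Sum: 0.2753 + 0.3679 + 0.3155 + 0.3425 + 0.1288 + 0.0782 = 1.508 nats.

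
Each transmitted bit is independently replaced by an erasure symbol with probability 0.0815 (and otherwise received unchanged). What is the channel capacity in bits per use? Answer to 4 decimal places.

0.9185 bits

Binary erasure channel: capacity C = 1 − ε.
C = 1 − 0.0815 = 0.9185 bits per channel use.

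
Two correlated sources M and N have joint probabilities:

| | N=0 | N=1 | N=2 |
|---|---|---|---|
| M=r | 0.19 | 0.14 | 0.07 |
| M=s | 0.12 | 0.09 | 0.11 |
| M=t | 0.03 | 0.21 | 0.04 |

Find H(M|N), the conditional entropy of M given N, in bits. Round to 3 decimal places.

Marginals: p(M) = (0.4000, 0.3200, 0.2800), p(N) = (0.3400, 0.4400, 0.2200).
H(M|N) = Σ p(N) · H(M|N=·).
  N=0: p=0.3400, H(M|N=0) = 1.3085
  N=1: p=0.4400, H(M|N=1) = 1.5033
  N=2: p=0.2200, H(M|N=2) = 1.4728
Weighted sum = 1.430 bits.

1.430 bits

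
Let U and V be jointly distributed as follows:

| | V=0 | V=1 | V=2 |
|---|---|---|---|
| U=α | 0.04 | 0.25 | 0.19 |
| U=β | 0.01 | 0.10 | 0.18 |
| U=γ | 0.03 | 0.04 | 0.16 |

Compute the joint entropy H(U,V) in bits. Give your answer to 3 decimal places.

H(U,V) = −Σ p(x,y)·log₂ p(x,y) over all 9 cells.
  cell (α,0): −0.04·log₂0.04 = 0.1858
  cell (α,1): −0.25·log₂0.25 = 0.5000
  cell (α,2): −0.19·log₂0.19 = 0.4552
  cell (β,0): −0.01·log₂0.01 = 0.0664
  cell (β,1): −0.10·log₂0.10 = 0.3322
  cell (β,2): −0.18·log₂0.18 = 0.4453
  cell (γ,0): −0.03·log₂0.03 = 0.1518
  cell (γ,1): −0.04·log₂0.04 = 0.1858
  cell (γ,2): −0.16·log₂0.16 = 0.4230
Sum = 2.745 bits.

2.745 bits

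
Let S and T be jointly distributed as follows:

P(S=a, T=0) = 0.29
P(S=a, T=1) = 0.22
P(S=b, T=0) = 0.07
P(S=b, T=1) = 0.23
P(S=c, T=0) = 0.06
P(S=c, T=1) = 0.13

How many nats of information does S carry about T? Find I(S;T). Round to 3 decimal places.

0.050 nats

Marginals: p(S) = (0.5100, 0.3000, 0.1900), p(T) = (0.4200, 0.5800).
I(S;T) = Σ p(x,y)·ln[p(x,y)/(p(x)p(y))].
  (a,0): 0.29·ln(1.3539) = 0.0879
  (a,1): 0.22·ln(0.7437) = -0.0651
  (b,0): 0.07·ln(0.5556) = -0.0411
  (b,1): 0.23·ln(1.3218) = 0.0642
  (c,0): 0.06·ln(0.7519) = -0.0171
  (c,1): 0.13·ln(1.1797) = 0.0215
Sum = 0.050 nats.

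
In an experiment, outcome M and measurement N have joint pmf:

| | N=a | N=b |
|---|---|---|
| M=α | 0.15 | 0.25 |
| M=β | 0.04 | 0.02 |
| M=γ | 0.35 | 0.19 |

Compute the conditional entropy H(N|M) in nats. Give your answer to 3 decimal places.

0.653 nats

Chain rule: H(N|M) = H(M,N) − H(M).
Marginals: p(M) = (0.4000, 0.0600, 0.5400), p(N) = (0.5400, 0.4600).
H(M,N) = 1.5211 nats; H(M) = 0.8681 nats.
H(N|M) = 1.5211 − 0.8681 = 0.653 nats.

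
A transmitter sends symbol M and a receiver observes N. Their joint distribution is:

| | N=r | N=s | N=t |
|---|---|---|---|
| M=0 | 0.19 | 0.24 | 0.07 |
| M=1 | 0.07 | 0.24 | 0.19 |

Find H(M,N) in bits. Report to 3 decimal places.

H(M,N) = −Σ p(x,y)·log₂ p(x,y) over all 6 cells.
  cell (0,r): −0.19·log₂0.19 = 0.4552
  cell (0,s): −0.24·log₂0.24 = 0.4941
  cell (0,t): −0.07·log₂0.07 = 0.2686
  cell (1,r): −0.07·log₂0.07 = 0.2686
  cell (1,s): −0.24·log₂0.24 = 0.4941
  cell (1,t): −0.19·log₂0.19 = 0.4552
Sum = 2.436 bits.

2.436 bits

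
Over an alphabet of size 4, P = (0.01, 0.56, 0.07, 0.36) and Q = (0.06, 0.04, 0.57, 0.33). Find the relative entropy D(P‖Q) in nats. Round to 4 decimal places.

D(P‖Q) = Σ p·ln(p/q).
  0.01·ln(0.01/0.06) = -0.01792
  0.56·ln(0.56/0.04) = 1.47787
  0.07·ln(0.07/0.57) = -0.14680
  0.36·ln(0.36/0.33) = 0.03132
D(P‖Q) = 1.3445 nats.

1.3445 nats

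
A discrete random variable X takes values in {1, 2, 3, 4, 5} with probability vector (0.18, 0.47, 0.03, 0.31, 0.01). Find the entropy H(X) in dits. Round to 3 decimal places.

H(X) = −Σ p·log₁₀ p.
  −(0.18)·log₁₀(0.18) = 0.1341
  −(0.47)·log₁₀(0.47) = 0.1541
  −(0.03)·log₁₀(0.03) = 0.0457
  −(0.31)·log₁₀(0.31) = 0.1577
  −(0.01)·log₁₀(0.01) = 0.0200
Sum: 0.1341 + 0.1541 + 0.0457 + 0.1577 + 0.0200 = 0.512 dits.

0.512 dits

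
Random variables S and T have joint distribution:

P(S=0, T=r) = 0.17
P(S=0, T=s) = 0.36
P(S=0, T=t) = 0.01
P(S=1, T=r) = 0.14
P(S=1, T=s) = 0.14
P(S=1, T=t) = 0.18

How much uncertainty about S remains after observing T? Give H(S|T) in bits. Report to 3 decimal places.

0.792 bits

Chain rule: H(S|T) = H(S,T) − H(T).
Marginals: p(S) = (0.5400, 0.4600), p(T) = (0.3100, 0.5000, 0.1900).
H(S,T) = 2.2712 bits; H(T) = 1.4790 bits.
H(S|T) = 2.2712 − 1.4790 = 0.792 bits.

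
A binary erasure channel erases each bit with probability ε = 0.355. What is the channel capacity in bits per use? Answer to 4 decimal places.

Binary erasure channel: capacity C = 1 − ε.
C = 1 − 0.355 = 0.6450 bits per channel use.

0.6450 bits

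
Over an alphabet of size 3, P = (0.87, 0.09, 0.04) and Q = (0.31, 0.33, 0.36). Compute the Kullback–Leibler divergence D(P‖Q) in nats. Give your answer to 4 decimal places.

D(P‖Q) = Σ p·ln(p/q).
  0.87·ln(0.87/0.31) = 0.89777
  0.09·ln(0.09/0.33) = -0.11694
  0.04·ln(0.04/0.36) = -0.08789
D(P‖Q) = 0.6929 nats.

0.6929 nats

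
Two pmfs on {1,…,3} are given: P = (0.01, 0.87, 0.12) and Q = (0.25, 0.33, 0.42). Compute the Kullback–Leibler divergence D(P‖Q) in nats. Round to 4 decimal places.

0.6609 nats

D(P‖Q) = Σ p·ln(p/q).
  0.01·ln(0.01/0.25) = -0.03219
  0.87·ln(0.87/0.33) = 0.84338
  0.12·ln(0.12/0.42) = -0.15033
D(P‖Q) = 0.6609 nats.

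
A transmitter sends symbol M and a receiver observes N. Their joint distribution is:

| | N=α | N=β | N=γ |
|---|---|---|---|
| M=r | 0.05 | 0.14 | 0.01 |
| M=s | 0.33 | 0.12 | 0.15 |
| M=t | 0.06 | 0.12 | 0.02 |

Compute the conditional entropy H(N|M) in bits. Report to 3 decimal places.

1.338 bits

Chain rule: H(N|M) = H(M,N) − H(M).
Marginals: p(M) = (0.2000, 0.6000, 0.2000), p(N) = (0.4400, 0.3800, 0.1800).
H(M,N) = 2.7086 bits; H(M) = 1.3710 bits.
H(N|M) = 2.7086 − 1.3710 = 1.338 bits.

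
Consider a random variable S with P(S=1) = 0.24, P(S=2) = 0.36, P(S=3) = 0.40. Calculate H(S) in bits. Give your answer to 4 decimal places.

1.5535 bits

H(S) = −Σ p·log₂ p.
  −(0.24)·log₂(0.24) = 0.49413
  −(0.36)·log₂(0.36) = 0.53062
  −(0.40)·log₂(0.40) = 0.52877
Sum: 0.49413 + 0.53062 + 0.52877 = 1.5535 bits.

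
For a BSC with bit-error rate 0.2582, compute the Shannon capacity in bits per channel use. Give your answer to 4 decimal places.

Binary symmetric channel: C = 1 − h₂(ε) where h₂ is the binary entropy function.
h₂(0.2582) = −0.2582·log₂0.2582 − 0.7418·log₂0.7418 = 0.8240.
C = 1 − 0.8240 = 0.1760 bits per channel use.

0.1760 bits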